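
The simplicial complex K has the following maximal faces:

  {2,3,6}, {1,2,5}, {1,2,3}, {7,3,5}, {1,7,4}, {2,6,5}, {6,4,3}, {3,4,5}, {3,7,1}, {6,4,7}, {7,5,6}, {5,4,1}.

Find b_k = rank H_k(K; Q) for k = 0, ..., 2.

b_0 = 1, b_1 = 0, b_2 = 0.

K has 7 vertices, 18 edges, 12 triangles.
rank ∂_0 = 0, rank ∂_1 = 6 ⇒ b_0 = 7 − 0 − 6 = 1; all invariant factors of ∂_1 are 1 so no torsion. So H_0 ≅ Z.
rank ∂_1 = 6, rank ∂_2 = 12 ⇒ b_1 = 18 − 6 − 12 = 0; ∂_2 has invariant factor(s) [2] giving torsion. So H_1 ≅ Z/2Z.
rank ∂_2 = 12, rank ∂_3 = 0 ⇒ b_2 = 12 − 12 − 0 = 0. So H_2 ≅ 0.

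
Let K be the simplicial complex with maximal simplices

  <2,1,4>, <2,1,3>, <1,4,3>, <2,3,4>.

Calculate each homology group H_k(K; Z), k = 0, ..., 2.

H_0 = Z,  H_1 = 0,  H_2 = Z.

K has 4 vertices, 6 edges, 4 triangles.
rank ∂_0 = 0, rank ∂_1 = 3 ⇒ b_0 = 4 − 0 − 3 = 1; all invariant factors of ∂_1 are 1 so no torsion. So H_0 = Z.
rank ∂_1 = 3, rank ∂_2 = 3 ⇒ b_1 = 6 − 3 − 3 = 0; all invariant factors of ∂_2 are 1 so no torsion. So H_1 = 0.
rank ∂_2 = 3, rank ∂_3 = 0 ⇒ b_2 = 4 − 3 − 0 = 1. So H_2 = Z.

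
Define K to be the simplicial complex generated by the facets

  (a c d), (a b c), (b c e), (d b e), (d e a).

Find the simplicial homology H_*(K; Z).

K has 5 vertices, 10 edges, 5 triangles.
rank ∂_0 = 0, rank ∂_1 = 4 ⇒ b_0 = 5 − 0 − 4 = 1; all invariant factors of ∂_1 are 1 so no torsion. So H_0 = Z.
rank ∂_1 = 4, rank ∂_2 = 5 ⇒ b_1 = 10 − 4 − 5 = 1; all invariant factors of ∂_2 are 1 so no torsion. So H_1 = Z.
rank ∂_2 = 5, rank ∂_3 = 0 ⇒ b_2 = 5 − 5 − 0 = 0. So H_2 = 0.

H_0 = Z,  H_1 = Z,  H_2 = 0.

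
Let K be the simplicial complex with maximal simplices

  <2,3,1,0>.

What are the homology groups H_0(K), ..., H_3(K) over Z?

H_0 = Z,  H_1 = 0,  H_2 = 0,  H_3 = 0.

K has 4 vertices, 6 edges, 4 triangles, 1 3-simplex.
rank ∂_0 = 0, rank ∂_1 = 3 ⇒ b_0 = 4 − 0 − 3 = 1; all invariant factors of ∂_1 are 1 so no torsion. So H_0 ≅ Z.
rank ∂_1 = 3, rank ∂_2 = 3 ⇒ b_1 = 6 − 3 − 3 = 0; all invariant factors of ∂_2 are 1 so no torsion. So H_1 ≅ 0.
rank ∂_2 = 3, rank ∂_3 = 1 ⇒ b_2 = 4 − 3 − 1 = 0; all invariant factors of ∂_3 are 1 so no torsion. So H_2 ≅ 0.
rank ∂_3 = 1, rank ∂_4 = 0 ⇒ b_3 = 1 − 1 − 0 = 0. So H_3 ≅ 0.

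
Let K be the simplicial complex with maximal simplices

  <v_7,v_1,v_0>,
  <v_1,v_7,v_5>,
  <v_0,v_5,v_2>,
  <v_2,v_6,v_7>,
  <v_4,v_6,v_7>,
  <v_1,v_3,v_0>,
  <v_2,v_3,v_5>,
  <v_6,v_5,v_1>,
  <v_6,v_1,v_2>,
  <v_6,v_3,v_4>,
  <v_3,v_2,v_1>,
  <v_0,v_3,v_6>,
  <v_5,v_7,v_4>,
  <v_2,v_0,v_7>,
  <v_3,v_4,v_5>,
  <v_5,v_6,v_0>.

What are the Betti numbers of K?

Order the vertices as v_0 < v_1 < v_2 < v_3 < v_4 < v_5 < v_6 < v_7. Listing each simplex with vertices in this order, K has dimension 2 with simplices:

  0-simplices (8): [v_0], [v_1], [v_2], [v_3], [v_4], [v_5], [v_6], [v_7]
  1-simplices (24): (24 of them)
  2-simplices (16): (16 of them)

so the chain groups are C_0 ≅ Z^8, C_1 ≅ Z^24, C_2 ≅ Z^16.

Boundary ∂_1: C_1 → C_0 maps an edge to its endpoints' difference, ∂[p,q] = q − p.
The resulting 8×24 matrix has rank 7, and its Smith normal form has invariant factors (1,1,1,1,1,1,1).

∂_2: C_2 → C_1 sends each 2-simplex [p,q,r] to [q,r] − [p,r] + [p,q]. For instance
  ∂[v_1,v_2,v_3] = [v_2,v_3] − [v_1,v_3] + [v_1,v_2],
  ∂[v_0,v_1,v_7] = [v_1,v_7] − [v_0,v_7] + [v_0,v_1].
The 24×16 boundary matrix has rank 15 and Smith normal form diag(1,1,1,1,1,1,1,1,1,1,1,1,1,1,1).

Now H_k = ker ∂_k / im ∂_{k+1}, so:

  H_0: rank C_0 − rank ∂_1 = 8 − 7 = 1, and the invariant factors of ∂_1 are all 1, so H_0 ≅ Z.
  H_1: rank ker ∂_1 − rank ∂_2 = (24 − 7) − 15 = 2, and the invariant factors of ∂_2 are all 1, so H_1 ≅ Z^2.
  H_2: rank ker ∂_2 − rank ∂_3 = (16 − 15) − 0 = 1, and there is no ∂_3, so H_2 ≅ Z.

Hence the Betti numbers are b_0 = 1, b_1 = 2, b_2 = 1.

b_0 = 1, b_1 = 2, b_2 = 1.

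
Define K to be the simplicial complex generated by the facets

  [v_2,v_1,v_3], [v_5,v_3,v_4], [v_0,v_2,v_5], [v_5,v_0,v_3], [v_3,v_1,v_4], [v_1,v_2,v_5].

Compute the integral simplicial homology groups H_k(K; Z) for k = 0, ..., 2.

H_0 ≅ Z,  H_1 ≅ Z,  H_2 = 0.

K has 6 vertices, 12 edges, 6 triangles.
rank ∂_0 = 0, rank ∂_1 = 5 ⇒ b_0 = 6 − 0 − 5 = 1; all invariant factors of ∂_1 are 1 so no torsion. So H_0 = Z.
rank ∂_1 = 5, rank ∂_2 = 6 ⇒ b_1 = 12 − 5 − 6 = 1; all invariant factors of ∂_2 are 1 so no torsion. So H_1 = Z.
rank ∂_2 = 6, rank ∂_3 = 0 ⇒ b_2 = 6 − 6 − 0 = 0. So H_2 = 0.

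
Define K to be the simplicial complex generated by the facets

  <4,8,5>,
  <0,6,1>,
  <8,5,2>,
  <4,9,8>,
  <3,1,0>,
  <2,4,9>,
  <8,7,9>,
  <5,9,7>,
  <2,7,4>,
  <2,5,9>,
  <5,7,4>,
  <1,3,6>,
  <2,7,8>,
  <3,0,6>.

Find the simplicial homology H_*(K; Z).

Fix the vertex order 0 < 1 < 2 < 3 < 4 < 5 < 6 < 7 < 8 < 9 and write every simplex with vertices in increasing order. Then dim K = 2 and the simplices of K are:

  0-simplices (10): [0], [1], [2], [3], [4], [5], [6], [7], [8], [9]
  1-simplices (21): [0,1], [0,3], [0,6], [1,3], [1,6], [2,4], [2,5], [2,7], [2,8], [2,9], [3,6], [4,5], [4,7], [4,8], [4,9], [5,7], [5,8], [5,9], [7,8], [7,9], [8,9]
  2-simplices (14): [0,1,3], [0,1,6], [0,3,6], [1,3,6], [2,4,7], [2,4,9], [2,5,8], [2,5,9], [2,7,8], [4,5,7], [4,5,8], [4,8,9], [5,7,9], [7,8,9]

Hence C_0 ≅ Z^10, C_1 ≅ Z^21, C_2 ≅ Z^14.

Boundary ∂_1: C_1 → C_0 is given by ∂[p,q] = [q] − [p].
As a 10×21 matrix over Z this has rank 8, with invariant factors (1,1,1,1,1,1,1,1).

The boundary map ∂_2: C_2 → C_1 sends each 2-simplex [p,q,r] to [q,r] − [p,r] + [p,q]. For instance
  ∂[2,7,8] = [7,8] − [2,8] + [2,7],
  ∂[0,3,6] = [3,6] − [0,6] + [0,3].
As a 21×14 matrix over Z this has rank 13, with invariant factors (1,1,1,1,1,1,1,1,1,1,1,1,2).

From H_k ≅ ker(∂_k) / im(∂_{k+1}) we obtain:

  H_0: rank C_0 − rank ∂_1 = 10 − 8 = 2, and the invariant factors of ∂_1 are all 1, so H_0 = Z^2.
  H_1: rank ker ∂_1 − rank ∂_2 = (21 − 8) − 13 = 0, and ∂_2 has invariant factor 2 > 1, so H_1 = Z_2.
  H_2: rank ker ∂_2 − rank ∂_3 = (14 − 13) − 0 = 1, and there is no ∂_3, so H_2 = Z.

As a check, the Euler characteristic is 10 − 21 + 14 = 3, which agrees with 2 − 0 + 1 = 3.

H_0 ≅ Z^2,  H_1 ≅ Z_2,  H_2 ≅ Z.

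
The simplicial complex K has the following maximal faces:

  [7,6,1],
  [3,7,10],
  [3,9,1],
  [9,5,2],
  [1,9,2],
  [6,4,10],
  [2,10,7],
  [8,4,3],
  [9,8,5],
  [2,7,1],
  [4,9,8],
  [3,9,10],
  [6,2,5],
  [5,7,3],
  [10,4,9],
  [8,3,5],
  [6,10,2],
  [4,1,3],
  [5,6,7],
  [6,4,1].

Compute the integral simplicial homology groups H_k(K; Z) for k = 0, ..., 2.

Fix the vertex order 1 < 2 < 3 < 4 < 5 < 6 < 7 < 8 < 9 < 10 and write every simplex with vertices in increasing order. Then dim K = 2 and the simplices of K are:

  0-simplices (10): [1], [2], [3], [4], [5], [6], [7], [8], [9], [10]
  1-simplices (30): (30 of them)
  2-simplices (20): (20 of them)

Hence C_0 ≅ Z^10, C_1 ≅ Z^30, C_2 ≅ Z^20.

The boundary map ∂_1: C_1 → C_0 is given by ∂[p,q] = [q] − [p]. For instance
  ∂[1,2] = [2] − [1].
This gives a 10×30 integer matrix of rank 9; reducing to Smith normal form yields diagonal entries (1,1,1,1,1,1,1,1,1).

∂_2: C_2 → C_1 maps a triangle to the signed sum of its edges. For instance
  ∂[5,8,9] = [8,9] − [5,9] + [5,8],
  ∂[2,5,9] = [5,9] − [2,9] + [2,5].
As a 30×20 matrix over Z this has rank 20, with invariant factors (1,1,1,1,1,1,1,1,1,1,1,1,1,1,1,1,1,1,1,2).

Computing H_k = (kernel of ∂_k) / (image of ∂_{k+1}):

  H_0: rank C_0 − rank ∂_1 = 10 − 9 = 1, and the invariant factors of ∂_1 are all 1, so H_0 = Z.
  H_1: rank ker ∂_1 − rank ∂_2 = (30 − 9) − 20 = 1, and ∂_2 has invariant factor 2 > 1, so H_1 = Z ⊕ Z_2.
  H_2: rank ker ∂_2 − rank ∂_3 = (20 − 20) − 0 = 0, and there is no ∂_3, so H_2 = 0.

H_0 = Z,  H_1 = Z ⊕ Z_2,  H_2 = 0.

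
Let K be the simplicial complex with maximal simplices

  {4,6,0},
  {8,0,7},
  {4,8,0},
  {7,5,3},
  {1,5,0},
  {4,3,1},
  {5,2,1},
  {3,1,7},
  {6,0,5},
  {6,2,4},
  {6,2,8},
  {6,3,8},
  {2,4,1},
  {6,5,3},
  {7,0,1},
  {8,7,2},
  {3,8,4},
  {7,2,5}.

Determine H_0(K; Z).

Order the vertices as 0 < 1 < 2 < 3 < 4 < 5 < 6 < 7 < 8. Listing each simplex with vertices in this order, K has dimension 2 with simplices:

  0-simplices (9): [0], [1], [2], [3], [4], [5], [6], [7], [8]
  1-simplices (27): (27 of them)
  2-simplices (18): [0,1,5], [0,1,7], [0,4,6], [0,4,8], [0,5,6], [0,7,8], [1,2,4], [1,2,5], [1,3,4], [1,3,7], [2,4,6], [2,5,7], [2,6,8], [2,7,8], [3,4,8], [3,5,6], [3,5,7], [3,6,8]

Hence C_0 ≅ Z^9, C_1 ≅ Z^27, C_2 ≅ Z^18.

Boundary ∂_1: C_1 → C_0 is given by ∂[p,q] = [q] − [p]. For instance
  ∂[5,6] = [6] − [5].
The resulting 9×27 matrix has rank 8, and its Smith normal form has invariant factors (1,1,1,1,1,1,1,1).

The boundary map ∂_2: C_2 → C_1 sends each 2-simplex [p,q,r] to [q,r] − [p,r] + [p,q]. For instance
  ∂[3,4,8] = [4,8] − [3,8] + [3,4],
  ∂[2,4,6] = [4,6] − [2,6] + [2,4].
This gives a 27×18 integer matrix of rank 18; reducing to Smith normal form yields diagonal entries (1,1,1,1,1,1,1,1,1,1,1,1,1,1,1,1,1,2).

Computing H_k = (kernel of ∂_k) / (image of ∂_{k+1}):

  H_0: rank C_0 − rank ∂_1 = 9 − 8 = 1, and the invariant factors of ∂_1 are all 1, so H_0 = Z.

H_0 = Z.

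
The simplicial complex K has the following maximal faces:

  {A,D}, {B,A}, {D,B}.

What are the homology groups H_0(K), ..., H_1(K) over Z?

H_0 = Z,  H_1 = Z.

K has 3 vertices, 3 edges.
rank ∂_0 = 0, rank ∂_1 = 2 ⇒ b_0 = 3 − 0 − 2 = 1; all invariant factors of ∂_1 are 1 so no torsion. So H_0 ≅ Z.
rank ∂_1 = 2, rank ∂_2 = 0 ⇒ b_1 = 3 − 2 − 0 = 1. So H_1 ≅ Z.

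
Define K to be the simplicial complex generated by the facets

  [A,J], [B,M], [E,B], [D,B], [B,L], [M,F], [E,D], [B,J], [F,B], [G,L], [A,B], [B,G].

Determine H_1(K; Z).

Order the vertices as A < B < D < E < F < G < J < L < M. Listing each simplex with vertices in this order, K has dimension 1 with simplices:

  0-simplices (9): A, B, D, E, F, G, J, L, M
  1-simplices (12): AB, AJ, BD, BE, BF, BG, BJ, BL, BM, DE, FM, GL

Hence C_0 ≅ Z^9, C_1 ≅ Z^12.

∂_1: C_1 → C_0 maps an edge to its endpoints' difference, ∂[p,q] = q − p. For instance
  ∂BJ = J − B.
This gives a 9×12 integer matrix of rank 8; reducing to Smith normal form yields diagonal entries (1,1,1,1,1,1,1,1).

Now H_k = ker ∂_k / im ∂_{k+1}, so:

  H_1: rank ker ∂_1 − rank ∂_2 = (12 − 8) − 0 = 4, and there is no ∂_2, so H_1 ≅ Z^4.

(K is a triangulation of a wedge of 4 circles.)

H_1 = Z^4.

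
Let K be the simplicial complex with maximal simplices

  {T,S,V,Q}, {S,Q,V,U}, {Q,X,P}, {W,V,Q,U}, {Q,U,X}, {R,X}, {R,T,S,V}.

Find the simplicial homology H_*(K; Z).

H_0 = Z,  H_1 = Z,  H_2 = 0,  H_3 = 0.

K has 9 vertices, 20 edges, 15 triangles, 4 3-simplices.
rank ∂_0 = 0, rank ∂_1 = 8 ⇒ b_0 = 9 − 0 − 8 = 1; all invariant factors of ∂_1 are 1 so no torsion. So H_0 = Z.
rank ∂_1 = 8, rank ∂_2 = 11 ⇒ b_1 = 20 − 8 − 11 = 1; all invariant factors of ∂_2 are 1 so no torsion. So H_1 = Z.
rank ∂_2 = 11, rank ∂_3 = 4 ⇒ b_2 = 15 − 11 − 4 = 0; all invariant factors of ∂_3 are 1 so no torsion. So H_2 = 0.
rank ∂_3 = 4, rank ∂_4 = 0 ⇒ b_3 = 4 − 4 − 0 = 0. So H_3 = 0.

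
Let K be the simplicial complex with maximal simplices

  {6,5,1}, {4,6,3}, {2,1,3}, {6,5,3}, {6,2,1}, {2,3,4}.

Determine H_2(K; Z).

Fix the vertex order 1 < 2 < 3 < 4 < 5 < 6 and write every simplex with vertices in increasing order. Then dim K = 2 and the simplices of K are:

  0-simplices (6): [1], [2], [3], [4], [5], [6]
  1-simplices (12): [1,2], [1,3], [1,5], [1,6], [2,3], [2,4], [2,6], [3,4], [3,5], [3,6], [4,6], [5,6]
  2-simplices (6): [1,2,3], [1,2,6], [1,5,6], [2,3,4], [3,4,6], [3,5,6]

giving chain groups C_0 ≅ Z^6, C_1 ≅ Z^12, C_2 ≅ Z^6.

The boundary map ∂_1: C_1 → C_0 is given by ∂[p,q] = [q] − [p]. For instance
  ∂[1,5] = [5] − [1].
As a 6×12 matrix over Z this has rank 5, with invariant factors (1,1,1,1,1).

The boundary map ∂_2: C_2 → C_1 maps a triangle to the signed sum of its edges. For instance
  ∂[1,2,3] = [2,3] − [1,3] + [1,2],
  ∂[3,5,6] = [5,6] − [3,6] + [3,5].
This gives a 12×6 integer matrix of rank 6; reducing to Smith normal form yields diagonal entries (1,1,1,1,1,1).

Computing H_k = (kernel of ∂_k) / (image of ∂_{k+1}):

  H_2: rank ker ∂_2 − rank ∂_3 = (6 − 6) − 0 = 0, and there is no ∂_3, so H_2 = 0.

H_2 ≅ 0.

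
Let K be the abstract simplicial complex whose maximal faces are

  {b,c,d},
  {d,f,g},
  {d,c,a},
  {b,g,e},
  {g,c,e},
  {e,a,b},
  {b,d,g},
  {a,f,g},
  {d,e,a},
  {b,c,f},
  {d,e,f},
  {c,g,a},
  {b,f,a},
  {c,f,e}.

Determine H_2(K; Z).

Order the vertices as a < b < c < d < e < f < g. Listing each simplex with vertices in this order, K has dimension 2 with simplices:

  0-simplices (7): a, b, c, d, e, f, g
  1-simplices (21): ab, ac, ad, ae, af, ag, bc, bd, be, bf, bg, cd, ce, cf, cg, de, df, dg, ef, eg, fg
  2-simplices (14): abe, abf, acd, acg, ade, afg, bcd, bcf, bdg, beg, cef, ceg, def, dfg

giving chain groups C_0 ≅ Z^7, C_1 ≅ Z^21, C_2 ≅ Z^14.

The boundary map ∂_1: C_1 → C_0 maps an edge to its endpoints' difference, ∂[p,q] = q − p.
This gives a 7×21 integer matrix of rank 6; reducing to Smith normal form yields diagonal entries (1,1,1,1,1,1).

The boundary map ∂_2: C_2 → C_1 maps a triangle to the signed sum of its edges. For instance
  ∂cef = ef − cf + ce,
  ∂def = ef − df + de.
This gives a 21×14 integer matrix of rank 13; reducing to Smith normal form yields diagonal entries (1,1,1,1,1,1,1,1,1,1,1,1,1).

Computing H_k = (kernel of ∂_k) / (image of ∂_{k+1}):

  H_2: rank ker ∂_2 − rank ∂_3 = (14 − 13) − 0 = 1, and there is no ∂_3, so H_2 ≅ Z.

(K is a triangulation of the torus T^2.)

H_2 ≅ Z.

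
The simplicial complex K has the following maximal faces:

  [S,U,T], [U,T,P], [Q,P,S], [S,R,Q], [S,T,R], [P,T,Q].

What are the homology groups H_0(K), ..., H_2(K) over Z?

We work with the vertex ordering P < Q < R < S < T < U. The simplices of K, each written with vertices in increasing order, are:

  0-simplices (6): P, Q, R, S, T, U
  1-simplices (12): PQ, PS, PT, PU, QR, QS, QT, RS, RT, ST, SU, TU
  2-simplices (6): PQS, PQT, PTU, QRS, RST, STU

Hence C_0 ≅ Z^6, C_1 ≅ Z^12, C_2 ≅ Z^6.

Boundary ∂_1: C_1 → C_0 is given by ∂[p,q] = [q] − [p]. For instance
  ∂SU = U − S.
The 6×12 boundary matrix has rank 5 and Smith normal form diag(1,1,1,1,1).

The boundary map ∂_2: C_2 → C_1 maps a triangle to the signed sum of its edges. For instance
  ∂STU = TU − SU + ST,
  ∂QRS = RS − QS + QR.
This gives a 12×6 integer matrix of rank 6; reducing to Smith normal form yields diagonal entries (1,1,1,1,1,1).

From H_k ≅ ker(∂_k) / im(∂_{k+1}) we obtain:

  H_0: rank C_0 − rank ∂_1 = 6 − 5 = 1, and the invariant factors of ∂_1 are all 1, so H_0 = Z.
  H_1: rank ker ∂_1 − rank ∂_2 = (12 − 5) − 6 = 1, and the invariant factors of ∂_2 are all 1, so H_1 = Z.
  H_2: rank ker ∂_2 − rank ∂_3 = (6 − 6) − 0 = 0, and there is no ∂_3, so H_2 = 0.

As a check, the Euler characteristic is 6 − 12 + 6 = 0, which agrees with 1 − 1 + 0 = 0.

H_0 = Z,  H_1 = Z,  H_2 = 0.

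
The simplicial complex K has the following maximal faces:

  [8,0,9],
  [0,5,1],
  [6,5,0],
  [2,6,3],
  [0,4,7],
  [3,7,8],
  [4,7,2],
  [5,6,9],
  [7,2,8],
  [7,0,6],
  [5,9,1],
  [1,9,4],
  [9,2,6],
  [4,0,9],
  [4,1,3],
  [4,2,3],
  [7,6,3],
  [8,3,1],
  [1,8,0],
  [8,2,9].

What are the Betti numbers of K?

b_0 = 1, b_1 = 1, b_2 = 0.

K has 10 vertices, 30 edges, 20 triangles.
rank ∂_0 = 0, rank ∂_1 = 9 ⇒ b_0 = 10 − 0 − 9 = 1; all invariant factors of ∂_1 are 1 so no torsion. So H_0 = Z.
rank ∂_1 = 9, rank ∂_2 = 20 ⇒ b_1 = 30 − 9 − 20 = 1; ∂_2 has invariant factor(s) [2] giving torsion. So H_1 = Z ⊕ Z_2.
rank ∂_2 = 20, rank ∂_3 = 0 ⇒ b_2 = 20 − 20 − 0 = 0. So H_2 = 0.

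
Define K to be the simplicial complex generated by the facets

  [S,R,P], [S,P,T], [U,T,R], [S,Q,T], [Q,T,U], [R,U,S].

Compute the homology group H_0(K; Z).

We work with the vertex ordering P < Q < R < S < T < U. The simplices of K, each written with vertices in increasing order, are:

  0-simplices (6): P, Q, R, S, T, U
  1-simplices (12): PR, PS, PT, QS, QT, QU, RS, RT, RU, ST, SU, TU
  2-simplices (6): PRS, PST, QST, QTU, RSU, RTU

giving chain groups C_0 ≅ Z^6, C_1 ≅ Z^12, C_2 ≅ Z^6.

∂_1: C_1 → C_0 sends each edge [p,q] (with p < q) to q − p. For instance
  ∂TU = U − T.
The 6×12 boundary matrix has rank 5 and Smith normal form diag(1,1,1,1,1).

Boundary ∂_2: C_2 → C_1 sends each 2-simplex [p,q,r] to [q,r] − [p,r] + [p,q]. For instance
  ∂QTU = TU − QU + QT,
  ∂QST = ST − QT + QS.
The 12×6 boundary matrix has rank 6 and Smith normal form diag(1,1,1,1,1,1).

From H_k ≅ ker(∂_k) / im(∂_{k+1}) we obtain:

  H_0: rank C_0 − rank ∂_1 = 6 − 5 = 1, and the invariant factors of ∂_1 are all 1, so H_0 ≅ Z.

(K is a triangulation of the cylinder S^1 x I.)

H_0 = Z.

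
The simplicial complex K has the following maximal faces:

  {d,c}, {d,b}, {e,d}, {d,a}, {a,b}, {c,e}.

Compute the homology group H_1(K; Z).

K has 5 vertices, 6 edges.
rank ∂_1 = 4, rank ∂_2 = 0 ⇒ b_1 = 6 − 4 − 0 = 2. So H_1 = Z^2.

H_1 = Z^2.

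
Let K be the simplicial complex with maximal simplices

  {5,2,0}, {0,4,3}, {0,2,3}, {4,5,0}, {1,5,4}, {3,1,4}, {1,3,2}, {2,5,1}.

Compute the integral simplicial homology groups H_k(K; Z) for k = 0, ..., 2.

Order the vertices as 0 < 1 < 2 < 3 < 4 < 5. Listing each simplex with vertices in this order, K has dimension 2 with simplices:

  0-simplices (6): [0], [1], [2], [3], [4], [5]
  1-simplices (12): [0,2], [0,3], [0,4], [0,5], [1,2], [1,3], [1,4], [1,5], [2,3], [2,5], [3,4], [4,5]
  2-simplices (8): [0,2,3], [0,2,5], [0,3,4], [0,4,5], [1,2,3], [1,2,5], [1,3,4], [1,4,5]

giving chain groups C_0 ≅ Z^6, C_1 ≅ Z^12, C_2 ≅ Z^8.

The boundary map ∂_1: C_1 → C_0 sends each edge [p,q] (with p < q) to q − p.
The 6×12 boundary matrix has rank 5 and Smith normal form diag(1,1,1,1,1).

Boundary ∂_2: C_2 → C_1 sends each 2-simplex [p,q,r] to [q,r] − [p,r] + [p,q]. For instance
  ∂[1,2,3] = [2,3] − [1,3] + [1,2],
  ∂[1,4,5] = [4,5] − [1,5] + [1,4].
This gives a 12×8 integer matrix of rank 7; reducing to Smith normal form yields diagonal entries (1,1,1,1,1,1,1).

Now H_k = ker ∂_k / im ∂_{k+1}, so:

  H_0: rank C_0 − rank ∂_1 = 6 − 5 = 1, and the invariant factors of ∂_1 are all 1, so H_0 ≅ Z.
  H_1: rank ker ∂_1 − rank ∂_2 = (12 − 5) − 7 = 0, and the invariant factors of ∂_2 are all 1, so H_1 ≅ 0.
  H_2: rank ker ∂_2 − rank ∂_3 = (8 − 7) − 0 = 1, and there is no ∂_3, so H_2 ≅ Z.

(K is a triangulation of the 2-sphere S^2.)

H_0 ≅ Z,  H_1 = 0,  H_2 ≅ Z.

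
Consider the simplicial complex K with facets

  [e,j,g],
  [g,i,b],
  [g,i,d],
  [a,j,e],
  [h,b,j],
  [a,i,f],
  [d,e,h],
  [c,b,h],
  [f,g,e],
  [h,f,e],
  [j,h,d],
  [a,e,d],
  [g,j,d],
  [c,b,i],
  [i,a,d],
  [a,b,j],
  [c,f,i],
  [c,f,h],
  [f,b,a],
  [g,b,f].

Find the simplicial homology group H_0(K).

Order the vertices as a < b < c < d < e < f < g < h < i < j. Listing each simplex with vertices in this order, K has dimension 2 with simplices:

  0-simplices (10): a, b, c, d, e, f, g, h, i, j
  1-simplices (30): ab, ad, ae, af, ai, aj, bc, bf, bg, bh, bi, bj, cf, ch, ci, de, dg, dh, di, dj, ef, eg, eh, ej, fg, fh, fi, gi, gj, hj
  2-simplices (20): abf, abj, ade, adi, aej, afi, bch, bci, bfg, bgi, bhj, cfh, cfi, deh, dgi, dgj, dhj, efg, efh, egj

Hence C_0 ≅ Z^10, C_1 ≅ Z^30, C_2 ≅ Z^20.

∂_1: C_1 → C_0 is given by ∂[p,q] = [q] − [p]. For instance
  ∂dj = j − d.
This gives a 10×30 integer matrix of rank 9; reducing to Smith normal form yields diagonal entries (1,1,1,1,1,1,1,1,1).

The boundary map ∂_2: C_2 → C_1 maps a triangle to the signed sum of its edges. For instance
  ∂cfh = fh − ch + cf,
  ∂bhj = hj − bj + bh.
The resulting 30×20 matrix has rank 20, and its Smith normal form has invariant factors (1,1,1,1,1,1,1,1,1,1,1,1,1,1,1,1,1,1,1,2).

Computing H_k = (kernel of ∂_k) / (image of ∂_{k+1}):

  H_0: rank C_0 − rank ∂_1 = 10 − 9 = 1, and the invariant factors of ∂_1 are all 1, so H_0 ≅ Z.

H_0 ≅ Z.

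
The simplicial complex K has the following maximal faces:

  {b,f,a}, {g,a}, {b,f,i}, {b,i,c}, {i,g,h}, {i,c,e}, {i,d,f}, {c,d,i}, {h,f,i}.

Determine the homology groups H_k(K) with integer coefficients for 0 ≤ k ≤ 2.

K has 9 vertices, 17 edges, 8 triangles.
rank ∂_0 = 0, rank ∂_1 = 8 ⇒ b_0 = 9 − 0 − 8 = 1; all invariant factors of ∂_1 are 1 so no torsion. So H_0 = Z.
rank ∂_1 = 8, rank ∂_2 = 8 ⇒ b_1 = 17 − 8 − 8 = 1; all invariant factors of ∂_2 are 1 so no torsion. So H_1 = Z.
rank ∂_2 = 8, rank ∂_3 = 0 ⇒ b_2 = 8 − 8 − 0 = 0. So H_2 = 0.

H_0 ≅ Z,  H_1 ≅ Z,  H_2 = 0.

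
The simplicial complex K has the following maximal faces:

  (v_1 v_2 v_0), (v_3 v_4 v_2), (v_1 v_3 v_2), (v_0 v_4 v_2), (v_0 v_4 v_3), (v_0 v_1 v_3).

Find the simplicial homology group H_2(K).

Take the total order v_0 < v_1 < v_2 < v_3 < v_4 on the vertex set. Then K (dimension 2) consists of the simplices:

  0-simplices (5): [v_0], [v_1], [v_2], [v_3], [v_4]
  1-simplices (9): [v_0,v_1], [v_0,v_2], [v_0,v_3], [v_0,v_4], [v_1,v_2], [v_1,v_3], [v_2,v_3], [v_2,v_4], [v_3,v_4]
  2-simplices (6): [v_0,v_1,v_2], [v_0,v_1,v_3], [v_0,v_2,v_4], [v_0,v_3,v_4], [v_1,v_2,v_3], [v_2,v_3,v_4]

Hence C_0 ≅ Z^5, C_1 ≅ Z^9, C_2 ≅ Z^6.

Boundary ∂_1: C_1 → C_0 is given by ∂[p,q] = [q] − [p].
The 5×9 boundary matrix has rank 4 and Smith normal form diag(1,1,1,1).

Boundary ∂_2: C_2 → C_1 maps a triangle to the signed sum of its edges. For instance
  ∂[v_0,v_1,v_2] = [v_1,v_2] − [v_0,v_2] + [v_0,v_1],
  ∂[v_1,v_2,v_3] = [v_2,v_3] − [v_1,v_3] + [v_1,v_2].
This gives a 9×6 integer matrix of rank 5; reducing to Smith normal form yields diagonal entries (1,1,1,1,1).

From H_k ≅ ker(∂_k) / im(∂_{k+1}) we obtain:

  H_2: rank ker ∂_2 − rank ∂_3 = (6 − 5) − 0 = 1, and there is no ∂_3, so H_2 = Z.

H_2 = Z.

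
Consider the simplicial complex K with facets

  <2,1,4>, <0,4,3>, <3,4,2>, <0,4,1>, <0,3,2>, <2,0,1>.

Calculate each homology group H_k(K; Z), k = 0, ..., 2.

We work with the vertex ordering 0 < 1 < 2 < 3 < 4. The simplices of K, each written with vertices in increasing order, are:

  0-simplices (5): [0], [1], [2], [3], [4]
  1-simplices (9): [0,1], [0,2], [0,3], [0,4], [1,2], [1,4], [2,3], [2,4], [3,4]
  2-simplices (6): [0,1,2], [0,1,4], [0,2,3], [0,3,4], [1,2,4], [2,3,4]

so the chain groups are C_0 ≅ Z^5, C_1 ≅ Z^9, C_2 ≅ Z^6.

∂_1: C_1 → C_0 sends each edge [p,q] (with p < q) to q − p. For instance
  ∂[0,1] = [1] − [0].
The resulting 5×9 matrix has rank 4, and its Smith normal form has invariant factors (1,1,1,1).

The boundary map ∂_2: C_2 → C_1 sends each 2-simplex [p,q,r] to [q,r] − [p,r] + [p,q]. For instance
  ∂[1,2,4] = [2,4] − [1,4] + [1,2],
  ∂[0,1,2] = [1,2] − [0,2] + [0,1].
The 9×6 boundary matrix has rank 5 and Smith normal form diag(1,1,1,1,1).

From H_k ≅ ker(∂_k) / im(∂_{k+1}) we obtain:

  H_0: rank C_0 − rank ∂_1 = 5 − 4 = 1, and the invariant factors of ∂_1 are all 1, so H_0 ≅ Z.
  H_1: rank ker ∂_1 − rank ∂_2 = (9 − 4) − 5 = 0, and the invariant factors of ∂_2 are all 1, so H_1 ≅ 0.
  H_2: rank ker ∂_2 − rank ∂_3 = (6 − 5) − 0 = 1, and there is no ∂_3, so H_2 ≅ Z.

As a check, the Euler characteristic is 5 − 9 + 6 = 2, which agrees with 1 − 0 + 1 = 2.

H_0 = Z,  H_1 = 0,  H_2 = Z.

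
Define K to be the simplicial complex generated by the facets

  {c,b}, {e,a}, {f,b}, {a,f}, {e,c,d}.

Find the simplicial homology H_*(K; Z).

H_0 ≅ Z,  H_1 ≅ Z,  H_2 = 0.

Take the total order a < b < c < d < e < f on the vertex set. Then K (dimension 2) consists of the simplices:

  0-simplices (6): a, b, c, d, e, f
  1-simplices (7): ae, af, bc, bf, cd, ce, de
  2-simplices (1): cde

Hence C_0 ≅ Z^6, C_1 ≅ Z^7, C_2 ≅ Z^1.

The boundary map ∂_1: C_1 → C_0 maps an edge to its endpoints' difference, ∂[p,q] = q − p. For instance
  ∂bc = c − b.
This gives a 6×7 integer matrix of rank 5; reducing to Smith normal form yields diagonal entries (1,1,1,1,1).

The boundary map ∂_2: C_2 → C_1 acts by ∂[p,q,r] = [q,r] − [p,r] + [p,q]. For instance
  ∂cde = de − ce + cd.
The resulting 7×1 matrix has rank 1, and its Smith normal form has invariant factors (1).

Computing H_k = (kernel of ∂_k) / (image of ∂_{k+1}):

  H_0: rank C_0 − rank ∂_1 = 6 − 5 = 1, and the invariant factors of ∂_1 are all 1, so H_0 = Z.
  H_1: rank ker ∂_1 − rank ∂_2 = (7 − 5) − 1 = 1, and the invariant factors of ∂_2 are all 1, so H_1 = Z.
  H_2: rank ker ∂_2 − rank ∂_3 = (1 − 1) − 0 = 0, and there is no ∂_3, so H_2 = 0.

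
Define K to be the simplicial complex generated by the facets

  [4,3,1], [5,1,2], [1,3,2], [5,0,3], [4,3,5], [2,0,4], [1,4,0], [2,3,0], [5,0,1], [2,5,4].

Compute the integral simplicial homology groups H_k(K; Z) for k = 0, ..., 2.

K has 6 vertices, 15 edges, 10 triangles.
rank ∂_0 = 0, rank ∂_1 = 5 ⇒ b_0 = 6 − 0 − 5 = 1; all invariant factors of ∂_1 are 1 so no torsion. So H_0 ≅ Z.
rank ∂_1 = 5, rank ∂_2 = 10 ⇒ b_1 = 15 − 5 − 10 = 0; ∂_2 has invariant factor(s) [2] giving torsion. So H_1 ≅ Z/2.
rank ∂_2 = 10, rank ∂_3 = 0 ⇒ b_2 = 10 − 10 − 0 = 0. So H_2 ≅ 0.

H_0 = Z,  H_1 = Z/2,  H_2 = 0.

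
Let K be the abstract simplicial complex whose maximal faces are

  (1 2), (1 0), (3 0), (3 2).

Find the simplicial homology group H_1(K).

H_1 ≅ Z.

K has 4 vertices, 4 edges.
rank ∂_1 = 3, rank ∂_2 = 0 ⇒ b_1 = 4 − 3 − 0 = 1. So H_1 = Z.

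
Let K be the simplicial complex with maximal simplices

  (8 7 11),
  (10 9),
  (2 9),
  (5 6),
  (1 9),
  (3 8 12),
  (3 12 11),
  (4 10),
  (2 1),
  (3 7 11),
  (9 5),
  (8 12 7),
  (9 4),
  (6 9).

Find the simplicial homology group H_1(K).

We work with the vertex ordering 1 < 2 < 3 < 4 < 5 < 6 < 7 < 8 < 9 < 10 < 11 < 12. The simplices of K, each written with vertices in increasing order, are:

  0-simplices (12): [1], [2], [3], [4], [5], [6], [7], [8], [9], [10], [11], [12]
  1-simplices (19): [1,2], [1,9], [2,9], [3,7], [3,8], [3,11], [3,12], [4,9], [4,10], [5,6], [5,9], [6,9], [7,8], [7,11], [7,12], [8,11], [8,12], [9,10], [11,12]
  2-simplices (5): [3,7,11], [3,8,12], [3,11,12], [7,8,11], [7,8,12]

Hence C_0 ≅ Z^12, C_1 ≅ Z^19, C_2 ≅ Z^5.

Boundary ∂_1: C_1 → C_0 sends each edge [p,q] (with p < q) to q − p.
As a 12×19 matrix over Z this has rank 10, with invariant factors (1,1,1,1,1,1,1,1,1,1).

∂_2: C_2 → C_1 maps a triangle to the signed sum of its edges. For instance
  ∂[7,8,11] = [8,11] − [7,11] + [7,8],
  ∂[3,7,11] = [7,11] − [3,11] + [3,7].
The 19×5 boundary matrix has rank 5 and Smith normal form diag(1,1,1,1,1).

Reading off H_k = ker ∂_k / im ∂_{k+1}:

  H_1: rank ker ∂_1 − rank ∂_2 = (19 − 10) − 5 = 4, and the invariant factors of ∂_2 are all 1, so H_1 = Z^4.

H_1 ≅ Z^4.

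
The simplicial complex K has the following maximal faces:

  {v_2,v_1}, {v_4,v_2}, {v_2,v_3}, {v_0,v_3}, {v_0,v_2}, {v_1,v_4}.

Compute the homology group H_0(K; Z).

H_0 = Z.

Fix the vertex order v_0 < v_1 < v_2 < v_3 < v_4 and write every simplex with vertices in increasing order. Then dim K = 1 and the simplices of K are:

  0-simplices (5): [v_0], [v_1], [v_2], [v_3], [v_4]
  1-simplices (6): [v_0,v_2], [v_0,v_3], [v_1,v_2], [v_1,v_4], [v_2,v_3], [v_2,v_4]

so the chain groups are C_0 ≅ Z^5, C_1 ≅ Z^6.

The boundary map ∂_1: C_1 → C_0 sends each edge [p,q] (with p < q) to q − p. For instance
  ∂[v_1,v_2] = [v_2] − [v_1].
This gives a 5×6 integer matrix of rank 4; reducing to Smith normal form yields diagonal entries (1,1,1,1).

From H_k ≅ ker(∂_k) / im(∂_{k+1}) we obtain:

  H_0: rank C_0 − rank ∂_1 = 5 − 4 = 1, and the invariant factors of ∂_1 are all 1, so H_0 ≅ Z.

(K is a triangulation of a wedge of 2 circles.)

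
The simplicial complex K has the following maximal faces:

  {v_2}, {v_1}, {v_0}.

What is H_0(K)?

Fix the vertex order v_0 < v_1 < v_2 and write every simplex with vertices in increasing order. Then dim K = 0 and the simplices of K are:

  0-simplices (3): [v_0], [v_1], [v_2]

giving chain groups C_0 ≅ Z^3.

Now H_k = ker ∂_k / im ∂_{k+1}, so:

  H_0: rank C_0 − rank ∂_1 = 3 − 0 = 3, and there is no ∂_1, so H_0 ≅ Z^3.

H_0 = Z^3.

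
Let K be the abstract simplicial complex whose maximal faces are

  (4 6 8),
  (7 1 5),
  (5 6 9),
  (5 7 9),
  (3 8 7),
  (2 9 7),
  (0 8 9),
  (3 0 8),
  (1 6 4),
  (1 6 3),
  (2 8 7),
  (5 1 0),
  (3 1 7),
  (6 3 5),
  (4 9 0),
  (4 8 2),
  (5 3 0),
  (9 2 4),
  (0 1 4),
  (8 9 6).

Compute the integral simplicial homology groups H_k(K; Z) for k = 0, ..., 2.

Take the total order 0 < 1 < 2 < 3 < 4 < 5 < 6 < 7 < 8 < 9 on the vertex set. Then K (dimension 2) consists of the simplices:

  0-simplices (10): [0], [1], [2], [3], [4], [5], [6], [7], [8], [9]
  1-simplices (30): (30 of them)
  2-simplices (20): (20 of them)

so the chain groups are C_0 ≅ Z^10, C_1 ≅ Z^30, C_2 ≅ Z^20.

Boundary ∂_1: C_1 → C_0 is given by ∂[p,q] = [q] − [p]. For instance
  ∂[2,8] = [8] − [2].
This gives a 10×30 integer matrix of rank 9; reducing to Smith normal form yields diagonal entries (1,1,1,1,1,1,1,1,1).

∂_2: C_2 → C_1 acts by ∂[p,q,r] = [q,r] − [p,r] + [p,q]. For instance
  ∂[1,5,7] = [5,7] − [1,7] + [1,5],
  ∂[0,8,9] = [8,9] − [0,9] + [0,8].
The resulting 30×20 matrix has rank 20, and its Smith normal form has invariant factors (1,1,1,1,1,1,1,1,1,1,1,1,1,1,1,1,1,1,1,2).

From H_k ≅ ker(∂_k) / im(∂_{k+1}) we obtain:

  H_0: rank C_0 − rank ∂_1 = 10 − 9 = 1, and the invariant factors of ∂_1 are all 1, so H_0 = Z.
  H_1: rank ker ∂_1 − rank ∂_2 = (30 − 9) − 20 = 1, and ∂_2 has invariant factor 2 > 1, so H_1 = Z ⊕ Z/2.
  H_2: rank ker ∂_2 − rank ∂_3 = (20 − 20) − 0 = 0, and there is no ∂_3, so H_2 = 0.

H_0 ≅ Z,  H_1 ≅ Z ⊕ Z/2,  H_2 = 0.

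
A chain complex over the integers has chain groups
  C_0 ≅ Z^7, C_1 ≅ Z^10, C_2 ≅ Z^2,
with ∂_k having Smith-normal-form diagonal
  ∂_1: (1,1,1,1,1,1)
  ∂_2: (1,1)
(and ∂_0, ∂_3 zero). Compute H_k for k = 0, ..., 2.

H_0: b_0 = 7 − 0 − 6 = 1; torsion from ∂_1 factors > 1: none. So H_0 = Z.
H_1: b_1 = 10 − 6 − 2 = 2; torsion from ∂_2 factors > 1: none. So H_1 = Z^2.
H_2: b_2 = 2 − 2 − 0 = 0; torsion from ∂_3 factors > 1: none. So H_2 = 0.

H_0 = Z,  H_1 = Z^2,  H_2 = 0.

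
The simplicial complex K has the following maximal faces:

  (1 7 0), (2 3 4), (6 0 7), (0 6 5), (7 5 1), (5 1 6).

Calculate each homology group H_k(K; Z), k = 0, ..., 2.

Order the vertices as 0 < 1 < 2 < 3 < 4 < 5 < 6 < 7. Listing each simplex with vertices in this order, K has dimension 2 with simplices:

  0-simplices (8): [0], [1], [2], [3], [4], [5], [6], [7]
  1-simplices (13): [0,1], [0,5], [0,6], [0,7], [1,5], [1,6], [1,7], [2,3], [2,4], [3,4], [5,6], [5,7], [6,7]
  2-simplices (6): [0,1,7], [0,5,6], [0,6,7], [1,5,6], [1,5,7], [2,3,4]

Hence C_0 ≅ Z^8, C_1 ≅ Z^13, C_2 ≅ Z^6.

The boundary map ∂_1: C_1 → C_0 sends each edge [p,q] (with p < q) to q − p. For instance
  ∂[1,5] = [5] − [1].
This gives a 8×13 integer matrix of rank 6; reducing to Smith normal form yields diagonal entries (1,1,1,1,1,1).

∂_2: C_2 → C_1 acts by ∂[p,q,r] = [q,r] − [p,r] + [p,q]. For instance
  ∂[0,6,7] = [6,7] − [0,7] + [0,6],
  ∂[0,5,6] = [5,6] − [0,6] + [0,5].
The resulting 13×6 matrix has rank 6, and its Smith normal form has invariant factors (1,1,1,1,1,1).

From H_k ≅ ker(∂_k) / im(∂_{k+1}) we obtain:

  H_0: rank C_0 − rank ∂_1 = 8 − 6 = 2, and the invariant factors of ∂_1 are all 1, so H_0 ≅ Z^2.
  H_1: rank ker ∂_1 − rank ∂_2 = (13 − 6) − 6 = 1, and the invariant factors of ∂_2 are all 1, so H_1 ≅ Z.
  H_2: rank ker ∂_2 − rank ∂_3 = (6 − 6) − 0 = 0, and there is no ∂_3, so H_2 ≅ 0.

H_0 ≅ Z^2,  H_1 ≅ Z,  H_2 = 0.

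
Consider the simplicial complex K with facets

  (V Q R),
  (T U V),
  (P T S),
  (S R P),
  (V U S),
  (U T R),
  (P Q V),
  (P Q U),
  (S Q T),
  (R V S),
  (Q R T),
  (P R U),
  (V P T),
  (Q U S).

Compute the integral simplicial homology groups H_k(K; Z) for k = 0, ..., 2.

H_0 = Z,  H_1 = Z^2,  H_2 = Z.

Take the total order P < Q < R < S < T < U < V on the vertex set. Then K (dimension 2) consists of the simplices:

  0-simplices (7): P, Q, R, S, T, U, V
  1-simplices (21): PQ, PR, PS, PT, PU, PV, QR, QS, QT, QU, QV, RS, RT, RU, RV, ST, SU, SV, TU, TV, UV
  2-simplices (14): PQU, PQV, PRS, PRU, PST, PTV, QRT, QRV, QST, QSU, RSV, RTU, SUV, TUV

so the chain groups are C_0 ≅ Z^7, C_1 ≅ Z^21, C_2 ≅ Z^14.

Boundary ∂_1: C_1 → C_0 is given by ∂[p,q] = [q] − [p]. For instance
  ∂PU = U − P.
The resulting 7×21 matrix has rank 6, and its Smith normal form has invariant factors (1,1,1,1,1,1).

Boundary ∂_2: C_2 → C_1 sends each 2-simplex [p,q,r] to [q,r] − [p,r] + [p,q]. For instance
  ∂RTU = TU − RU + RT,
  ∂QRT = RT − QT + QR.
As a 21×14 matrix over Z this has rank 13, with invariant factors (1,1,1,1,1,1,1,1,1,1,1,1,1).

Reading off H_k = ker ∂_k / im ∂_{k+1}:

  H_0: rank C_0 − rank ∂_1 = 7 − 6 = 1, and the invariant factors of ∂_1 are all 1, so H_0 ≅ Z.
  H_1: rank ker ∂_1 − rank ∂_2 = (21 − 6) − 13 = 2, and the invariant factors of ∂_2 are all 1, so H_1 ≅ Z^2.
  H_2: rank ker ∂_2 − rank ∂_3 = (14 − 13) − 0 = 1, and there is no ∂_3, so H_2 ≅ Z.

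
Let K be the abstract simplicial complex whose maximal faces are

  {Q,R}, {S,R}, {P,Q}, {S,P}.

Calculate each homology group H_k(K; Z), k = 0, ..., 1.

Take the total order P < Q < R < S on the vertex set. Then K (dimension 1) consists of the simplices:

  0-simplices (4): P, Q, R, S
  1-simplices (4): PQ, PS, QR, RS

giving chain groups C_0 ≅ Z^4, C_1 ≅ Z^4.

∂_1: C_1 → C_0 sends each edge [p,q] (with p < q) to q − p. For instance
  ∂PS = S − P.
This gives a 4×4 integer matrix of rank 3; reducing to Smith normal form yields diagonal entries (1,1,1).

From H_k ≅ ker(∂_k) / im(∂_{k+1}) we obtain:

  H_0: rank C_0 − rank ∂_1 = 4 − 3 = 1, and the invariant factors of ∂_1 are all 1, so H_0 = Z.
  H_1: rank ker ∂_1 − rank ∂_2 = (4 − 3) − 0 = 1, and there is no ∂_2, so H_1 = Z.

H_0 = Z,  H_1 = Z.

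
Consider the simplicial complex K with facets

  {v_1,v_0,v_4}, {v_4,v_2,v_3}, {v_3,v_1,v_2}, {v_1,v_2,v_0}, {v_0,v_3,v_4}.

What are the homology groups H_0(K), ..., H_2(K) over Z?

Fix the vertex order v_0 < v_1 < v_2 < v_3 < v_4 and write every simplex with vertices in increasing order. Then dim K = 2 and the simplices of K are:

  0-simplices (5): [v_0], [v_1], [v_2], [v_3], [v_4]
  1-simplices (10): [v_0,v_1], [v_0,v_2], [v_0,v_3], [v_0,v_4], [v_1,v_2], [v_1,v_3], [v_1,v_4], [v_2,v_3], [v_2,v_4], [v_3,v_4]
  2-simplices (5): [v_0,v_1,v_2], [v_0,v_1,v_4], [v_0,v_3,v_4], [v_1,v_2,v_3], [v_2,v_3,v_4]

so the chain groups are C_0 ≅ Z^5, C_1 ≅ Z^10, C_2 ≅ Z^5.

Boundary ∂_1: C_1 → C_0 sends each edge [p,q] (with p < q) to q − p. For instance
  ∂[v_0,v_3] = [v_3] − [v_0].
This gives a 5×10 integer matrix of rank 4; reducing to Smith normal form yields diagonal entries (1,1,1,1).

Boundary ∂_2: C_2 → C_1 acts by ∂[p,q,r] = [q,r] − [p,r] + [p,q]. For instance
  ∂[v_1,v_2,v_3] = [v_2,v_3] − [v_1,v_3] + [v_1,v_2],
  ∂[v_0,v_3,v_4] = [v_3,v_4] − [v_0,v_4] + [v_0,v_3].
The 10×5 boundary matrix has rank 5 and Smith normal form diag(1,1,1,1,1).

Computing H_k = (kernel of ∂_k) / (image of ∂_{k+1}):

  H_0: rank C_0 − rank ∂_1 = 5 − 4 = 1, and the invariant factors of ∂_1 are all 1, so H_0 = Z.
  H_1: rank ker ∂_1 − rank ∂_2 = (10 − 4) − 5 = 1, and the invariant factors of ∂_2 are all 1, so H_1 = Z.
  H_2: rank ker ∂_2 − rank ∂_3 = (5 − 5) − 0 = 0, and there is no ∂_3, so H_2 = 0.

(K is a triangulation of the Möbius band.)

H_0 ≅ Z,  H_1 ≅ Z,  H_2 = 0.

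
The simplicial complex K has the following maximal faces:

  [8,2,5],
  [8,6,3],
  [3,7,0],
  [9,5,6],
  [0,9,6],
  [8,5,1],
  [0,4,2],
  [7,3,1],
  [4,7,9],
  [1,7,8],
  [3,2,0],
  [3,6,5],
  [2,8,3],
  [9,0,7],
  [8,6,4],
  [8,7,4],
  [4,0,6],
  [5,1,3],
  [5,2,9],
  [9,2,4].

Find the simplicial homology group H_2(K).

H_2 ≅ 0.

K has 10 vertices, 30 edges, 20 triangles.
rank ∂_2 = 20, rank ∂_3 = 0 ⇒ b_2 = 20 − 20 − 0 = 0. So H_2 = 0.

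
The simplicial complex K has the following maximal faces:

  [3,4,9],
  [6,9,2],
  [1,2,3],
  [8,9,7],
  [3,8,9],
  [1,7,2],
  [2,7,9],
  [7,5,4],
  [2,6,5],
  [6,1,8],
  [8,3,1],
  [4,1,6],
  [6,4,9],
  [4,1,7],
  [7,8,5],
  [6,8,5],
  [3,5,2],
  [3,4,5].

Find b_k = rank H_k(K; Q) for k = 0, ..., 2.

Fix the vertex order 1 < 2 < 3 < 4 < 5 < 6 < 7 < 8 < 9 and write every simplex with vertices in increasing order. Then dim K = 2 and the simplices of K are:

  0-simplices (9): [1], [2], [3], [4], [5], [6], [7], [8], [9]
  1-simplices (27): (27 of them)
  2-simplices (18): [1,2,3], [1,2,7], [1,3,8], [1,4,6], [1,4,7], [1,6,8], [2,3,5], [2,5,6], [2,6,9], [2,7,9], [3,4,5], [3,4,9], [3,8,9], [4,5,7], [4,6,9], [5,6,8], [5,7,8], [7,8,9]

giving chain groups C_0 ≅ Z^9, C_1 ≅ Z^27, C_2 ≅ Z^18.

The boundary map ∂_1: C_1 → C_0 maps an edge to its endpoints' difference, ∂[p,q] = q − p.
The resulting 9×27 matrix has rank 8, and its Smith normal form has invariant factors (1,1,1,1,1,1,1,1).

Boundary ∂_2: C_2 → C_1 sends each 2-simplex [p,q,r] to [q,r] − [p,r] + [p,q]. For instance
  ∂[1,2,3] = [2,3] − [1,3] + [1,2],
  ∂[1,4,6] = [4,6] − [1,6] + [1,4].
As a 27×18 matrix over Z this has rank 17, with invariant factors (1,1,1,1,1,1,1,1,1,1,1,1,1,1,1,1,1).

Reading off H_k = ker ∂_k / im ∂_{k+1}:

  H_0: rank C_0 − rank ∂_1 = 9 − 8 = 1, and the invariant factors of ∂_1 are all 1, so H_0 = Z.
  H_1: rank ker ∂_1 − rank ∂_2 = (27 − 8) − 17 = 2, and the invariant factors of ∂_2 are all 1, so H_1 = Z^2.
  H_2: rank ker ∂_2 − rank ∂_3 = (18 − 17) − 0 = 1, and there is no ∂_3, so H_2 = Z.

Hence the Betti numbers are b_0 = 1, b_1 = 2, b_2 = 1.

b_0 = 1, b_1 = 2, b_2 = 1.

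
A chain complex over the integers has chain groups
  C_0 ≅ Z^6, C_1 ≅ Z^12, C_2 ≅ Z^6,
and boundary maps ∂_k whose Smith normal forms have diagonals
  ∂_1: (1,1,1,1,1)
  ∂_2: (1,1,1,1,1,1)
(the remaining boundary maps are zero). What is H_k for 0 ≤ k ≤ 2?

H_0 = Z,  H_1 = Z,  H_2 = 0.

H_0: b_0 = 6 − 0 − 5 = 1; torsion from ∂_1 factors > 1: none. So H_0 = Z.
H_1: b_1 = 12 − 5 − 6 = 1; torsion from ∂_2 factors > 1: none. So H_1 = Z.
H_2: b_2 = 6 − 6 − 0 = 0; torsion from ∂_3 factors > 1: none. So H_2 = 0.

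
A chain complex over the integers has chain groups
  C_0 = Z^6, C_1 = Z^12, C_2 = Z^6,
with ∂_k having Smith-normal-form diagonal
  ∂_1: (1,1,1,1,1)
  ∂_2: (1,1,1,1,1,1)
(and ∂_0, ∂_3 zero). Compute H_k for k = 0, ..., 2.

H_0: b_0 = 6 − 0 − 5 = 1; torsion from ∂_1 factors > 1: none. So H_0 = Z.
H_1: b_1 = 12 − 5 − 6 = 1; torsion from ∂_2 factors > 1: none. So H_1 = Z.
H_2: b_2 = 6 − 6 − 0 = 0; torsion from ∂_3 factors > 1: none. So H_2 = 0.

H_0 = Z,  H_1 = Z,  H_2 = 0.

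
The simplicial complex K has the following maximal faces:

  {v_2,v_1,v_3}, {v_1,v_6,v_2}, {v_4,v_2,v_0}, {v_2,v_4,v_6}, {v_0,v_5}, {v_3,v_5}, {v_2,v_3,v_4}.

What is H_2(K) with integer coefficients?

H_2 = 0.

Take the total order v_0 < v_1 < v_2 < v_3 < v_4 < v_5 < v_6 on the vertex set. Then K (dimension 2) consists of the simplices:

  0-simplices (7): [v_0], [v_1], [v_2], [v_3], [v_4], [v_5], [v_6]
  1-simplices (12): [v_0,v_2], [v_0,v_4], [v_0,v_5], [v_1,v_2], [v_1,v_3], [v_1,v_6], [v_2,v_3], [v_2,v_4], [v_2,v_6], [v_3,v_4], [v_3,v_5], [v_4,v_6]
  2-simplices (5): [v_0,v_2,v_4], [v_1,v_2,v_3], [v_1,v_2,v_6], [v_2,v_3,v_4], [v_2,v_4,v_6]

so the chain groups are C_0 ≅ Z^7, C_1 ≅ Z^12, C_2 ≅ Z^5.

Boundary ∂_1: C_1 → C_0 maps an edge to its endpoints' difference, ∂[p,q] = q − p. For instance
  ∂[v_3,v_4] = [v_4] − [v_3].
The resulting 7×12 matrix has rank 6, and its Smith normal form has invariant factors (1,1,1,1,1,1).

The boundary map ∂_2: C_2 → C_1 maps a triangle to the signed sum of its edges. For instance
  ∂[v_0,v_2,v_4] = [v_2,v_4] − [v_0,v_4] + [v_0,v_2],
  ∂[v_1,v_2,v_6] = [v_2,v_6] − [v_1,v_6] + [v_1,v_2].
As a 12×5 matrix over Z this has rank 5, with invariant factors (1,1,1,1,1).

Reading off H_k = ker ∂_k / im ∂_{k+1}:

  H_2: rank ker ∂_2 − rank ∂_3 = (5 − 5) − 0 = 0, and there is no ∂_3, so H_2 ≅ 0.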